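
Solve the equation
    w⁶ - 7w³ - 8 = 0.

w = -1 or w = 2

Let u = w³. The equation becomes u² - 7u - 8 = 0.
Factor: (u - 8)(u + 1) = 0, so u = 8 or u = -1.
w³ = 8 gives w = 2.
w³ = -1 gives w = -1.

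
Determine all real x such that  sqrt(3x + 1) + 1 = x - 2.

Isolate the radical: sqrt(3x + 1) = x - 3.
Square both sides: 3x + 1 = (x - 3)^2.
Expand and rearrange: x^2 - 9x + 8 = 0.
Solving gives x = 8 or x = 1.
Check each candidate in the original equation:
  x = 8: sqrt(25) = 5, while x - 3 = 5 — valid.
  x = 1: sqrt(4) = 2, while x - 3 = -2 — extraneous.

x = 8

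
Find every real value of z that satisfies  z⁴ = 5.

Let u = z². The equation becomes u² - 5 = 0.
By the quadratic formula, u = √(5) or u = -√(5).
z² = √(5) gives z = ±5^(1/4) ≈ ±1.4953.
z² = -√(5) < 0 has no real solution.

z = -1.4953 or z = 1.4953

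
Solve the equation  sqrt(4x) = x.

Square both sides: 4x = (x)^2.
Expand and rearrange: x^2 - 4x = 0.
Solving gives x = 4 or x = 0.
Check each candidate in the original equation:
  x = 4: sqrt(16) = 4, while x = 4 — valid.
  x = 0: sqrt(0) = 0, while x = 0 — valid.

x = 0 or x = 4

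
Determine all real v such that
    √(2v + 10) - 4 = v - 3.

v = 3

Isolate the radical: √(2v + 10) = v + 1.
Square both sides: 2v + 10 = (v + 1)².
Expand and rearrange: v² - 9 = 0.
Solving gives v = 3 or v = -3.
Check each candidate in the original equation:
  v = 3: √(16) = 4, while v + 1 = 4 — valid.
  v = -3: √(4) = 2, while v + 1 = -2 — extraneous.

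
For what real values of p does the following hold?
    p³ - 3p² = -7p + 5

Rearrange: p³ - 3p² + 7p - 5 = 0.
Possible rational roots are divisors of -5. Testing p = 1 gives 0, so (p - 1) is a factor.
Divide: p³ - 3p² + 7p - 5 = (p - 1)(p² - 2p + 5).
The quadratic p² - 2p + 5 has discriminant -16 < 0, so no further real roots.

p = 1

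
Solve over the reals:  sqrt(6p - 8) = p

p = 2 or p = 4

Square both sides: 6p - 8 = (p)^2.
Expand and rearrange: p^2 - 6p + 8 = 0.
Solving gives p = 4 or p = 2.
Check each candidate in the original equation:
  p = 4: sqrt(16) = 4, while p = 4 — valid.
  p = 2: sqrt(4) = 2, while p = 2 — valid.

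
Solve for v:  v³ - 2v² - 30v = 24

v = -4 or v = -0.873 or v = 6.873

Rearrange: v³ - 2v² - 30v - 24 = 0.
Possible rational roots are divisors of -24. Testing v = -4 gives 0, so (v + 4) is a factor.
Divide: v³ - 2v² - 30v - 24 = (v + 4)(v² - 6v - 6).
Apply the quadratic formula to v² - 6v - 6 = 0: v = (6 ± √60)/2, i.e. v ≈ 6.873 or v ≈ -0.873.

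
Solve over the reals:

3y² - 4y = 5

Rearrange to standard form: 3y² - 4y - 5 = 0.
Discriminant: (-4)² − 4·3·(-5) = 76.
Quadratic formula: y = (4 ± √76) / 6.
So y = 2/3 + √(19)/3 ≈ 2.1196 or y = 2/3 - √(19)/3 ≈ -0.7863.

y = -0.7863 or y = 2.1196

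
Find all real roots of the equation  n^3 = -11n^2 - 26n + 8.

Rearrange: n^3 + 11n^2 + 26n - 8 = 0.
Possible rational roots are divisors of -8. Testing n = -4 gives 0, so (n + 4) is a factor.
Divide: n^3 + 11n^2 + 26n - 8 = (n + 4)(n^2 + 7n - 2).
Apply the quadratic formula to n^2 + 7n - 2 = 0: n = (-7 +/- sqrt(57))/2, i.e. n ~= 0.2749 or n ~= -7.2749.

n = -7.2749 or n = -4 or n = 0.2749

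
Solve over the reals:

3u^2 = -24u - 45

u = -5 or u = -3

Bring every term to one side: 3u^2 + 24u + 45 = 0.
Factor: 3(u + 3)(u + 5) = 0.
So u = -3 or u = -5.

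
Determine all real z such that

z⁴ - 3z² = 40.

Let u = z². The equation becomes u² - 3u - 40 = 0.
Factor: (u + 5)(u - 8) = 0, so u = -5 or u = 8.
z² = -5 < 0 has no real solution.
z² = 8 gives z = ±2·√(2) ≈ ±2.8284.

z = -2.8284 or z = 2.8284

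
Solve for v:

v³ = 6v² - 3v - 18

v = -1.3723 or v = 3 or v = 4.3723

Rearrange: v³ - 6v² + 3v + 18 = 0.
Possible rational roots are divisors of 18. Testing v = 3 gives 0, so (v - 3) is a factor.
Divide: v³ - 6v² + 3v + 18 = (v - 3)(v² - 3v - 6).
Apply the quadratic formula to v² - 3v - 6 = 0: v = (3 ± √33)/2, i.e. v ≈ 4.3723 or v ≈ -1.3723.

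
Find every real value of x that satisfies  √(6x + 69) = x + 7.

Square both sides: 6x + 69 = (x + 7)².
Expand and rearrange: x² + 8x - 20 = 0.
Solving gives x = 2 or x = -10.
Check each candidate in the original equation:
  x = 2: √(81) = 9, while x + 7 = 9 — valid.
  x = -10: √(9) = 3, while x + 7 = -3 — extraneous.

x = 2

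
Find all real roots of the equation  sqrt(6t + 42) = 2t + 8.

Square both sides: 6t + 42 = (2t + 8)^2.
Expand and rearrange: 4t^2 + 26t + 22 = 0.
Solving gives t = -1 or t = -5.5.
Check each candidate in the original equation:
  t = -1: sqrt(36) = 6, while 2t + 8 = 6 — valid.
  t = -5.5: sqrt(9) = 3, while 2t + 8 = -3 — extraneous.

t = -1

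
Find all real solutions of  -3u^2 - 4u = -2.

u = -1.7208 or u = 0.3874

Rearrange to standard form: -3u^2 - 4u + 2 = 0.
Discriminant: (-4)^2 - 4*(-3)*2 = 40.
Quadratic formula: u = (4 +/- sqrt(40)) / (-6).
So u = -sqrt(10)/3 - 2/3 ~= -1.7208 or u = -2/3 + sqrt(10)/3 ~= 0.3874.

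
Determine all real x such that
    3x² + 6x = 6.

x = -2.7321 or x = 0.7321

Rearrange to standard form: 3x² + 6x - 6 = 0.
Discriminant: (6)² − 4·3·(-6) = 108.
Quadratic formula: x = (-6 ± √108) / 6.
So x = -1 + √(3) ≈ 0.7321 or x = -√(3) - 1 ≈ -2.7321.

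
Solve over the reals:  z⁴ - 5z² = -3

Let u = z². The equation becomes u² - 5u + 3 = 0.
By the quadratic formula, u = √(13)/2 + 5/2 or u = 5/2 - √(13)/2.
z² = √(13)/2 + 5/2 gives z = ±√(√(13)/2 + 5/2) ≈ ±2.0743.
z² = 5/2 - √(13)/2 gives z = ±√(5/2 - √(13)/2) ≈ ±0.835.

z = -2.0743 or z = -0.835 or z = 0.835 or z = 2.0743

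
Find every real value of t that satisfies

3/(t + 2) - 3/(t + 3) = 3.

Multiply both sides by (t + 2)(t + 3):
3(t + 3) - 3(t + 2) = 3(t + 2)(t + 3).
Expand and collect terms: 3t² + 15t + 15 = 0.
By the quadratic formula, t = (-15 ± √45) / 6, so t ≈ -1.382 or t ≈ -3.618.
Neither value makes a denominator zero (t ≠ -2, t ≠ -3), so both are valid.

t = -3.618 or t = -1.382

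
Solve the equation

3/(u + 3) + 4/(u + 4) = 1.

u = -3.4641 or u = 3.4641

Multiply both sides by (u + 3)(u + 4):
3(u + 4) + 4(u + 3) = (u + 3)(u + 4).
Expand and collect terms: u² - 12 = 0.
By the quadratic formula, u = (0 ± √48) / 2, so u ≈ 3.4641 or u ≈ -3.4641.
Neither value makes a denominator zero (u ≠ -3, u ≠ -4), so both are valid.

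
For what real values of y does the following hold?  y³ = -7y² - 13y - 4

Rearrange: y³ + 7y² + 13y + 4 = 0.
Possible rational roots are divisors of 4. Testing y = -4 gives 0, so (y + 4) is a factor.
Divide: y³ + 7y² + 13y + 4 = (y + 4)(y² + 3y + 1).
Apply the quadratic formula to y² + 3y + 1 = 0: y = (-3 ± √5)/2, i.e. y ≈ -0.382 or y ≈ -2.618.

y = -4 or y = -2.618 or y = -0.382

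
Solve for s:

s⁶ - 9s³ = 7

Let u = s³. The equation becomes u² - 9u - 7 = 0.
By the quadratic formula, u = 9/2 + √(109)/2 or u = 9/2 - √(109)/2.
s³ = 9/2 + √(109)/2 gives s = ∛(9/2 + √(109)/2) ≈ 2.1341.
s³ = 9/2 - √(109)/2 gives s = -∛(-9/2 + √(109)/2) ≈ -0.8963.

s = -0.8963 or s = 2.1341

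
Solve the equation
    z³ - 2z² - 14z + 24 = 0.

Possible rational roots are divisors of 24. Testing z = 4 gives 0, so (z - 4) is a factor.
Divide: z³ - 2z² - 14z + 24 = (z - 4)(z² + 2z - 6).
Apply the quadratic formula to z² + 2z - 6 = 0: z = (-2 ± √28)/2, i.e. z ≈ 1.6458 or z ≈ -3.6458.

z = -3.6458 or z = 1.6458 or z = 4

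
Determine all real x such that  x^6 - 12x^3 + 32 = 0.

x = 1.5874 or x = 2

Let u = x^3. The equation becomes u^2 - 12u + 32 = 0.
Factor: (u - 4)(u - 8) = 0, so u = 4 or u = 8.
x^3 = 4 gives x = (4)^(1/3) ~= 1.5874.
x^3 = 8 gives x = 2.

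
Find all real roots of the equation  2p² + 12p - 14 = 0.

p = -7 or p = 1

Factor: 2(p - 1)(p + 7) = 0.
So p = 1 or p = -7.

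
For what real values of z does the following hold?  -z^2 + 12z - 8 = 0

Discriminant: (12)^2 - 4*(-1)*(-8) = 112.
Quadratic formula: z = (-12 +/- sqrt(112)) / (-2).
So z = 6 - 2*sqrt(7) ~= 0.7085 or z = 2*sqrt(7) + 6 ~= 11.2915.

z = 0.7085 or z = 11.2915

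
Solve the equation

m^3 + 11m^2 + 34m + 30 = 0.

m = -6.4495 or m = -3 or m = -1.5505

Possible rational roots are divisors of 30. Testing m = -3 gives 0, so (m + 3) is a factor.
Divide: m^3 + 11m^2 + 34m + 30 = (m + 3)(m^2 + 8m + 10).
Apply the quadratic formula to m^2 + 8m + 10 = 0: m = (-8 +/- sqrt(24))/2, i.e. m ~= -1.5505 or m ~= -6.4495.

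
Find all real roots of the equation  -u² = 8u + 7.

u = -7 or u = -1

Bring every term to one side: -u² - 8u - 7 = 0.
Factor: -1(u + 1)(u + 7) = 0.
So u = -1 or u = -7.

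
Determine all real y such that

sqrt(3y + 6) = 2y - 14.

Square both sides: 3y + 6 = (2y - 14)^2.
Expand and rearrange: 4y^2 - 59y + 190 = 0.
Solving gives y = 10 or y = 4.75.
Check each candidate in the original equation:
  y = 10: sqrt(36) = 6, while 2y - 14 = 6 — valid.
  y = 4.75: sqrt(20.25) = 4.5, while 2y - 14 = -4.5 — extraneous.

y = 10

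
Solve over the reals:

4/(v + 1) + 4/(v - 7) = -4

v = -2.1231 or v = 6.1231

Multiply both sides by (v + 1)(v - 7):
4(v - 7) + 4(v + 1) = -4(v + 1)(v - 7).
Expand and collect terms: -4v² + 16v + 52 = 0.
By the quadratic formula, v = (-16 ± √1088) / -8, so v ≈ -2.1231 or v ≈ 6.1231.
Neither value makes a denominator zero (v ≠ -1, v ≠ 7), so both are valid.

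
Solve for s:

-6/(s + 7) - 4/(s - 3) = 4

s = -8.641 or s = 2.141

Multiply both sides by (s + 7)(s - 3):
-6(s - 3) - 4(s + 7) = 4(s + 7)(s - 3).
Expand and collect terms: 4s^2 + 26s - 74 = 0.
By the quadratic formula, s = (-26 +/- sqrt(1860)) / 8, so s ~= 2.141 or s ~= -8.641.
Neither value makes a denominator zero (s != -7, s != 3), so both are valid.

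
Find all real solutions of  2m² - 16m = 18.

m = -1 or m = 9

Bring every term to one side: 2m² - 16m - 18 = 0.
Factor: 2(m - 9)(m + 1) = 0.
So m = 9 or m = -1.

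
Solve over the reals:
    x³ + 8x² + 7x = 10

Rearrange: x³ + 8x² + 7x - 10 = 0.
Possible rational roots are divisors of -10. Testing x = -2 gives 0, so (x + 2) is a factor.
Divide: x³ + 8x² + 7x - 10 = (x + 2)(x² + 6x - 5).
Apply the quadratic formula to x² + 6x - 5 = 0: x = (-6 ± √56)/2, i.e. x ≈ 0.7417 or x ≈ -6.7417.

x = -6.7417 or x = -2 or x = 0.7417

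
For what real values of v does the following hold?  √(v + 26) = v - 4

v = 10

Square both sides: v + 26 = (v - 4)².
Expand and rearrange: v² - 9v - 10 = 0.
Solving gives v = 10 or v = -1.
Check each candidate in the original equation:
  v = 10: √(36) = 6, while v - 4 = 6 — valid.
  v = -1: √(25) = 5, while v - 4 = -5 — extraneous.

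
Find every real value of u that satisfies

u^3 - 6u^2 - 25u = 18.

u = -2 or u = -1 or u = 9

Rearrange: u^3 - 6u^2 - 25u - 18 = 0.
Possible rational roots are divisors of -18. Testing u = -2 gives 0, so (u + 2) is a factor.
Divide: u^3 - 6u^2 - 25u - 18 = (u + 2)(u^2 - 8u - 9).
Factor the quadratic: u = 9 or u = -1.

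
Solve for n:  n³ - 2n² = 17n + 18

n = -2 or n = -1.6056 or n = 5.6056

Rearrange: n³ - 2n² - 17n - 18 = 0.
Possible rational roots are divisors of -18. Testing n = -2 gives 0, so (n + 2) is a factor.
Divide: n³ - 2n² - 17n - 18 = (n + 2)(n² - 4n - 9).
Apply the quadratic formula to n² - 4n - 9 = 0: n = (4 ± √52)/2, i.e. n ≈ 5.6056 or n ≈ -1.6056.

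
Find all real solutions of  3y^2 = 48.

y = -4 or y = 4

Bring every term to one side: 3y^2 - 48 = 0.
Factor: 3(y - 4)(y + 4) = 0.
So y = 4 or y = -4.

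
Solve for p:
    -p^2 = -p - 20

p = -4 or p = 5

Bring every term to one side: -p^2 + p + 20 = 0.
Factor: -1(p - 5)(p + 4) = 0.
So p = 5 or p = -4.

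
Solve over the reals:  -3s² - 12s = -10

Rearrange to standard form: -3s² - 12s + 10 = 0.
Discriminant: (-12)² − 4·(-3)·10 = 264.
Quadratic formula: s = (12 ± √264) / (-6).
So s = -√(66)/3 - 2 ≈ -4.708 or s = -2 + √(66)/3 ≈ 0.708.

s = -4.708 or s = 0.708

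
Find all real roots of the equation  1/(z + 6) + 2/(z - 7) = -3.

Multiply both sides by (z + 6)(z - 7):
(z - 7) + 2(z + 6) = -3(z + 6)(z - 7).
Expand and collect terms: -3z² + 121 = 0.
By the quadratic formula, z = (0 ± √1452) / -6, so z ≈ -6.3509 or z ≈ 6.3509.
Neither value makes a denominator zero (z ≠ -6, z ≠ 7), so both are valid.

z = -6.3509 or z = 6.3509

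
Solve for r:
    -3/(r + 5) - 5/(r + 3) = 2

Multiply both sides by (r + 5)(r + 3):
-3(r + 3) - 5(r + 5) = 2(r + 5)(r + 3).
Expand and collect terms: 2r² + 24r + 64 = 0.
Factor or apply the quadratic formula: r = -4 or r = -8.
Neither value makes a denominator zero (r ≠ -5, r ≠ -3), so both are valid.

r = -8 or r = -4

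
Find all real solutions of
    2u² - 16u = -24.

Bring every term to one side: 2u² - 16u + 24 = 0.
Factor: 2(u - 2)(u - 6) = 0.
So u = 2 or u = 6.

u = 2 or u = 6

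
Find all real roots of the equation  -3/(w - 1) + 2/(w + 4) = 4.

Multiply both sides by (w - 1)(w + 4):
-3(w + 4) + 2(w - 1) = 4(w - 1)(w + 4).
Expand and collect terms: 4w² + 13w - 2 = 0.
By the quadratic formula, w = (-13 ± √201) / 8, so w ≈ 0.1472 or w ≈ -3.3972.
Neither value makes a denominator zero (w ≠ 1, w ≠ -4), so both are valid.

w = -3.3972 or w = 0.1472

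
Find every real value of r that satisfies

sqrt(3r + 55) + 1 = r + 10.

r = -2

Isolate the radical: sqrt(3r + 55) = r + 9.
Square both sides: 3r + 55 = (r + 9)^2.
Expand and rearrange: r^2 + 15r + 26 = 0.
Solving gives r = -2 or r = -13.
Check each candidate in the original equation:
  r = -2: sqrt(49) = 7, while r + 9 = 7 — valid.
  r = -13: sqrt(16) = 4, while r + 9 = -4 — extraneous.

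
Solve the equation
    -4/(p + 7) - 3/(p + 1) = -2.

Multiply both sides by (p + 7)(p + 1):
-4(p + 1) - 3(p + 7) = -2(p + 7)(p + 1).
Expand and collect terms: -2p² - 9p + 11 = 0.
Factor or apply the quadratic formula: p = -5.5 or p = 1.
Neither value makes a denominator zero (p ≠ -7, p ≠ -1), so both are valid.

p = -5.5 or p = 1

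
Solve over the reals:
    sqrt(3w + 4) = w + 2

Square both sides: 3w + 4 = (w + 2)^2.
Expand and rearrange: w^2 + w = 0.
Solving gives w = 0 or w = -1.
Check each candidate in the original equation:
  w = 0: sqrt(4) = 2, while w + 2 = 2 — valid.
  w = -1: sqrt(1) = 1, while w + 2 = 1 — valid.

w = -1 or w = 0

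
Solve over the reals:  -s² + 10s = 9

Bring every term to one side: -s² + 10s - 9 = 0.
Factor: -1(s - 9)(s - 1) = 0.
So s = 9 or s = 1.

s = 1 or s = 9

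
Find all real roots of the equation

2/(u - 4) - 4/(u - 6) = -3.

u = 3.5695 or u = 7.0972

Multiply both sides by (u - 4)(u - 6):
2(u - 6) - 4(u - 4) = -3(u - 4)(u - 6).
Expand and collect terms: -3u^2 + 32u - 76 = 0.
By the quadratic formula, u = (-32 +/- sqrt(112)) / -6, so u ~= 3.5695 or u ~= 7.0972.
Neither value makes a denominator zero (u != 4, u != 6), so both are valid.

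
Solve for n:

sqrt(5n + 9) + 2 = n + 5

n = -1 or n = 0

Isolate the radical: sqrt(5n + 9) = n + 3.
Square both sides: 5n + 9 = (n + 3)^2.
Expand and rearrange: n^2 + n = 0.
Solving gives n = 0 or n = -1.
Check each candidate in the original equation:
  n = 0: sqrt(9) = 3, while n + 3 = 3 — valid.
  n = -1: sqrt(4) = 2, while n + 3 = 2 — valid.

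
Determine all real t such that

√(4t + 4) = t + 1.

Square both sides: 4t + 4 = (t + 1)².
Expand and rearrange: t² - 2t - 3 = 0.
Solving gives t = 3 or t = -1.
Check each candidate in the original equation:
  t = 3: √(16) = 4, while t + 1 = 4 — valid.
  t = -1: √(0) = 0, while t + 1 = 0 — valid.

t = -1 or t = 3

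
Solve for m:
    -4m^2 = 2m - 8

m = -1.6861 or m = 1.1861

Rearrange to standard form: -4m^2 - 2m + 8 = 0.
Discriminant: (-2)^2 - 4*(-4)*8 = 132.
Quadratic formula: m = (2 +/- sqrt(132)) / (-8).
So m = -sqrt(33)/4 - 1/4 ~= -1.6861 or m = -1/4 + sqrt(33)/4 ~= 1.1861.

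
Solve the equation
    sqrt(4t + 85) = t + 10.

t = -1

Square both sides: 4t + 85 = (t + 10)^2.
Expand and rearrange: t^2 + 16t + 15 = 0.
Solving gives t = -1 or t = -15.
Check each candidate in the original equation:
  t = -1: sqrt(81) = 9, while t + 10 = 9 — valid.
  t = -15: sqrt(25) = 5, while t + 10 = -5 — extraneous.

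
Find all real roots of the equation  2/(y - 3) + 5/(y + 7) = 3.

y = -5.4551 or y = 3.7885

Multiply both sides by (y - 3)(y + 7):
2(y + 7) + 5(y - 3) = 3(y - 3)(y + 7).
Expand and collect terms: 3y² + 5y - 62 = 0.
By the quadratic formula, y = (-5 ± √769) / 6, so y ≈ 3.7885 or y ≈ -5.4551.
Neither value makes a denominator zero (y ≠ 3, y ≠ -7), so both are valid.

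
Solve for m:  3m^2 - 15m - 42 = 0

Factor: 3(m + 2)(m - 7) = 0.
So m = -2 or m = 7.

m = -2 or m = 7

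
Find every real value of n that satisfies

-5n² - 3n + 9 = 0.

n = -1.6748 or n = 1.0748

Discriminant: (-3)² − 4·(-5)·9 = 189.
Quadratic formula: n = (3 ± √189) / (-10).
So n = -3·√(21)/10 - 3/10 ≈ -1.6748 or n = -3/10 + 3·√(21)/10 ≈ 1.0748.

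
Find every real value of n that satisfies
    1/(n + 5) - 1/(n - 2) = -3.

n = -5.3188 or n = 2.3188

Multiply both sides by (n + 5)(n - 2):
(n - 2) - (n + 5) = -3(n + 5)(n - 2).
Expand and collect terms: -3n² - 9n + 37 = 0.
By the quadratic formula, n = (9 ± √525) / -6, so n ≈ -5.3188 or n ≈ 2.3188.
Neither value makes a denominator zero (n ≠ -5, n ≠ 2), so both are valid.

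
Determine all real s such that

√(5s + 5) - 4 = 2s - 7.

Isolate the radical: √(5s + 5) = 2s - 3.
Square both sides: 5s + 5 = (2s - 3)².
Expand and rearrange: 4s² - 17s + 4 = 0.
Solving gives s = 4 or s = 0.25.
Check each candidate in the original equation:
  s = 4: √(25) = 5, while 2s - 3 = 5 — valid.
  s = 0.25: √(6.25) = 2.5, while 2s - 3 = -2.5 — extraneous.

s = 4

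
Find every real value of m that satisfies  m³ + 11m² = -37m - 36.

m = -5.3028 or m = -4 or m = -1.6972

Rearrange: m³ + 11m² + 37m + 36 = 0.
Possible rational roots are divisors of 36. Testing m = -4 gives 0, so (m + 4) is a factor.
Divide: m³ + 11m² + 37m + 36 = (m + 4)(m² + 7m + 9).
Apply the quadratic formula to m² + 7m + 9 = 0: m = (-7 ± √13)/2, i.e. m ≈ -1.6972 or m ≈ -5.3028.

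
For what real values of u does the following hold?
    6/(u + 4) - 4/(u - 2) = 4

u = -2 or u = 0.5

Multiply both sides by (u + 4)(u - 2):
6(u - 2) - 4(u + 4) = 4(u + 4)(u - 2).
Expand and collect terms: 4u^2 + 6u - 4 = 0.
Factor or apply the quadratic formula: u = 0.5 or u = -2.
Neither value makes a denominator zero (u != -4, u != 2), so both are valid.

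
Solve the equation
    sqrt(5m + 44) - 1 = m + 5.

m = 1

Isolate the radical: sqrt(5m + 44) = m + 6.
Square both sides: 5m + 44 = (m + 6)^2.
Expand and rearrange: m^2 + 7m - 8 = 0.
Solving gives m = 1 or m = -8.
Check each candidate in the original equation:
  m = 1: sqrt(49) = 7, while m + 6 = 7 — valid.
  m = -8: sqrt(4) = 2, while m + 6 = -2 — extraneous.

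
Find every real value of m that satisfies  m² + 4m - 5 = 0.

Factor: (m + 5)(m - 1) = 0.
So m = -5 or m = 1.

m = -5 or m = 1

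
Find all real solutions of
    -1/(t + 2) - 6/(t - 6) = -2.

t = -1.641 or t = 9.141

Multiply both sides by (t + 2)(t - 6):
-(t - 6) - 6(t + 2) = -2(t + 2)(t - 6).
Expand and collect terms: -2t² + 15t + 30 = 0.
By the quadratic formula, t = (-15 ± √465) / -4, so t ≈ -1.641 or t ≈ 9.141.
Neither value makes a denominator zero (t ≠ -2, t ≠ 6), so both are valid.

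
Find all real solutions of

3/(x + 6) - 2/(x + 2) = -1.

x = -8.2749 or x = -0.7251

Multiply both sides by (x + 6)(x + 2):
3(x + 2) - 2(x + 6) = -(x + 6)(x + 2).
Expand and collect terms: -x² - 9x - 6 = 0.
By the quadratic formula, x = (9 ± √57) / -2, so x ≈ -8.2749 or x ≈ -0.7251.
Neither value makes a denominator zero (x ≠ -6, x ≠ -2), so both are valid.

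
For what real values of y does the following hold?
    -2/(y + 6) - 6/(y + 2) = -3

Multiply both sides by (y + 6)(y + 2):
-2(y + 2) - 6(y + 6) = -3(y + 6)(y + 2).
Expand and collect terms: -3y² - 16y + 4 = 0.
By the quadratic formula, y = (16 ± √304) / -6, so y ≈ -5.5726 or y ≈ 0.2393.
Neither value makes a denominator zero (y ≠ -6, y ≠ -2), so both are valid.

y = -5.5726 or y = 0.2393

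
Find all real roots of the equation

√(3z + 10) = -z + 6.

Square both sides: 3z + 10 = (-z + 6)².
Expand and rearrange: z² - 15z + 26 = 0.
Solving gives z = 13 or z = 2.
Check each candidate in the original equation:
  z = 13: √(49) = 7, while -z + 6 = -7 — extraneous.
  z = 2: √(16) = 4, while -z + 6 = 4 — valid.

z = 2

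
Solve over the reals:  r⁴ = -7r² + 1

r = -0.3742 or r = 0.3742

Let u = r². The equation becomes u² + 7u - 1 = 0.
By the quadratic formula, u = -7/2 + √(53)/2 or u = -√(53)/2 - 7/2.
r² = -7/2 + √(53)/2 gives r = ±√(-7/2 + √(53)/2) ≈ ±0.3742.
r² = -√(53)/2 - 7/2 < 0 has no real solution.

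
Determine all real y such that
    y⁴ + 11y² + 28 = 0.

No real solutions.

Let u = y². The equation becomes u² + 11u + 28 = 0.
Factor: (u + 7)(u + 4) = 0, so u = -7 or u = -4.
y² = -7 < 0 has no real solution.
y² = -4 < 0 has no real solution.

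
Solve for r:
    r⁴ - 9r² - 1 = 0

Let u = r². The equation becomes u² - 9u - 1 = 0.
By the quadratic formula, u = 9/2 + √(85)/2 or u = 9/2 - √(85)/2.
r² = 9/2 + √(85)/2 gives r = ±√(9/2 + √(85)/2) ≈ ±3.0182.
r² = 9/2 - √(85)/2 < 0 has no real solution.

r = -3.0182 or r = 3.0182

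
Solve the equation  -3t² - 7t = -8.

Rearrange to standard form: -3t² - 7t + 8 = 0.
Discriminant: (-7)² − 4·(-3)·8 = 145.
Quadratic formula: t = (7 ± √145) / (-6).
So t = -√(145)/6 - 7/6 ≈ -3.1736 or t = -7/6 + √(145)/6 ≈ 0.8403.

t = -3.1736 or t = 0.8403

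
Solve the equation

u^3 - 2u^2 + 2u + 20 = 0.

u = -2

Possible rational roots are divisors of 20. Testing u = -2 gives 0, so (u + 2) is a factor.
Divide: u^3 - 2u^2 + 2u + 20 = (u + 2)(u^2 - 4u + 10).
The quadratic u^2 - 4u + 10 has discriminant -24 < 0, so no further real roots.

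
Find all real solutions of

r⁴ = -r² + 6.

r = -1.4142 or r = 1.4142

Let u = r². The equation becomes u² + u - 6 = 0.
Factor: (u + 3)(u - 2) = 0, so u = -3 or u = 2.
r² = -3 < 0 has no real solution.
r² = 2 gives r = ±√(2) ≈ ±1.4142.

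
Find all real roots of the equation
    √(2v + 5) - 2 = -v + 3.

v = 2

Isolate the radical: √(2v + 5) = -v + 5.
Square both sides: 2v + 5 = (-v + 5)².
Expand and rearrange: v² - 12v + 20 = 0.
Solving gives v = 10 or v = 2.
Check each candidate in the original equation:
  v = 10: √(25) = 5, while -v + 5 = -5 — extraneous.
  v = 2: √(9) = 3, while -v + 5 = 3 — valid.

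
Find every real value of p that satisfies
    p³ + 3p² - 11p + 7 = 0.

Possible rational roots are divisors of 7. Testing p = 1 gives 0, so (p - 1) is a factor.
Divide: p³ + 3p² - 11p + 7 = (p - 1)(p² + 4p - 7).
Apply the quadratic formula to p² + 4p - 7 = 0: p = (-4 ± √44)/2, i.e. p ≈ 1.3166 or p ≈ -5.3166.

p = -5.3166 or p = 1 or p = 1.3166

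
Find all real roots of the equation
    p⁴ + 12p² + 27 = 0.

Let u = p². The equation becomes u² + 12u + 27 = 0.
Factor: (u + 9)(u + 3) = 0, so u = -9 or u = -3.
p² = -9 < 0 has no real solution.
p² = -3 < 0 has no real solution.

No real solutions.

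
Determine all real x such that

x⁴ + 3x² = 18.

x = -1.7321 or x = 1.7321

Let u = x². The equation becomes u² + 3u - 18 = 0.
Factor: (u - 3)(u + 6) = 0, so u = 3 or u = -6.
x² = 3 gives x = ±√(3) ≈ ±1.7321.
x² = -6 < 0 has no real solution.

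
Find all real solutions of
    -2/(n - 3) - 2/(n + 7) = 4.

n = -7.5249 or n = 2.5249

Multiply both sides by (n - 3)(n + 7):
-2(n + 7) - 2(n - 3) = 4(n - 3)(n + 7).
Expand and collect terms: 4n² + 20n - 76 = 0.
By the quadratic formula, n = (-20 ± √1616) / 8, so n ≈ 2.5249 or n ≈ -7.5249.
Neither value makes a denominator zero (n ≠ 3, n ≠ -7), so both are valid.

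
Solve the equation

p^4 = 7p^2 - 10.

Let u = p^2. The equation becomes u^2 - 7u + 10 = 0.
Factor: (u - 5)(u - 2) = 0, so u = 5 or u = 2.
p^2 = 5 gives p = +/-sqrt(5) ~= +/-2.2361.
p^2 = 2 gives p = +/-sqrt(2) ~= +/-1.4142.

p = -2.2361 or p = -1.4142 or p = 1.4142 or p = 2.2361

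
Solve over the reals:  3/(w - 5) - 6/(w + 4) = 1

w = -8.9373 or w = 6.9373

Multiply both sides by (w - 5)(w + 4):
3(w + 4) - 6(w - 5) = (w - 5)(w + 4).
Expand and collect terms: w² + 2w - 62 = 0.
By the quadratic formula, w = (-2 ± √252) / 2, so w ≈ 6.9373 or w ≈ -8.9373.
Neither value makes a denominator zero (w ≠ 5, w ≠ -4), so both are valid.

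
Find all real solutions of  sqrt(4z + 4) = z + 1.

Square both sides: 4z + 4 = (z + 1)^2.
Expand and rearrange: z^2 - 2z - 3 = 0.
Solving gives z = 3 or z = -1.
Check each candidate in the original equation:
  z = 3: sqrt(16) = 4, while z + 1 = 4 — valid.
  z = -1: sqrt(0) = 0, while z + 1 = 0 — valid.

z = -1 or z = 3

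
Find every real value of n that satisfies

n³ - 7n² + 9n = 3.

n = 0.5505 or n = 1 or n = 5.4495

Rearrange: n³ - 7n² + 9n - 3 = 0.
Possible rational roots are divisors of -3. Testing n = 1 gives 0, so (n - 1) is a factor.
Divide: n³ - 7n² + 9n - 3 = (n - 1)(n² - 6n + 3).
Apply the quadratic formula to n² - 6n + 3 = 0: n = (6 ± √24)/2, i.e. n ≈ 5.4495 or n ≈ 0.5505.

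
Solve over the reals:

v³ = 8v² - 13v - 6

Rearrange: v³ - 8v² + 13v + 6 = 0.
Possible rational roots are divisors of 6. Testing v = 3 gives 0, so (v - 3) is a factor.
Divide: v³ - 8v² + 13v + 6 = (v - 3)(v² - 5v - 2).
Apply the quadratic formula to v² - 5v - 2 = 0: v = (5 ± √33)/2, i.e. v ≈ 5.3723 or v ≈ -0.3723.

v = -0.3723 or v = 3 or v = 5.3723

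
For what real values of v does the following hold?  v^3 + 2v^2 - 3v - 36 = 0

v = 3

Possible rational roots are divisors of -36. Testing v = 3 gives 0, so (v - 3) is a factor.
Divide: v^3 + 2v^2 - 3v - 36 = (v - 3)(v^2 + 5v + 12).
The quadratic v^2 + 5v + 12 has discriminant -23 < 0, so no further real roots.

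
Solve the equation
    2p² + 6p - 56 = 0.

p = -7 or p = 4

Factor: 2(p - 4)(p + 7) = 0.
So p = 4 or p = -7.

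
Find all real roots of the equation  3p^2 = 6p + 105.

Bring every term to one side: 3p^2 - 6p - 105 = 0.
Factor: 3(p + 5)(p - 7) = 0.
So p = -5 or p = 7.

p = -5 or p = 7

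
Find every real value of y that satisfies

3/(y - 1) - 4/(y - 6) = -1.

y = -0.899 or y = 8.899

Multiply both sides by (y - 1)(y - 6):
3(y - 6) - 4(y - 1) = -(y - 1)(y - 6).
Expand and collect terms: -y^2 + 8y + 8 = 0.
By the quadratic formula, y = (-8 +/- sqrt(96)) / -2, so y ~= -0.899 or y ~= 8.899.
Neither value makes a denominator zero (y != 1, y != 6), so both are valid.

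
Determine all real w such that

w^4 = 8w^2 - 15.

Let u = w^2. The equation becomes u^2 - 8u + 15 = 0.
Factor: (u - 5)(u - 3) = 0, so u = 5 or u = 3.
w^2 = 5 gives w = +/-sqrt(5) ~= +/-2.2361.
w^2 = 3 gives w = +/-sqrt(3) ~= +/-1.7321.

w = -2.2361 or w = -1.7321 or w = 1.7321 or w = 2.2361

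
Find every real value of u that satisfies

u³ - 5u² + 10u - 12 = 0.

Possible rational roots are divisors of -12. Testing u = 3 gives 0, so (u - 3) is a factor.
Divide: u³ - 5u² + 10u - 12 = (u - 3)(u² - 2u + 4).
The quadratic u² - 2u + 4 has discriminant -12 < 0, so no further real roots.

u = 3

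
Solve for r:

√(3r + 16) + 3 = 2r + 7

r = 0

Isolate the radical: √(3r + 16) = 2r + 4.
Square both sides: 3r + 16 = (2r + 4)².
Expand and rearrange: 4r² + 13r = 0.
Solving gives r = 0 or r = -3.25.
Check each candidate in the original equation:
  r = 0: √(16) = 4, while 2r + 4 = 4 — valid.
  r = -3.25: √(6.25) = 2.5, while 2r + 4 = -2.5 — extraneous.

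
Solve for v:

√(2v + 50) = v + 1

Square both sides: 2v + 50 = (v + 1)².
Expand and rearrange: v² - 49 = 0.
Solving gives v = 7 or v = -7.
Check each candidate in the original equation:
  v = 7: √(64) = 8, while v + 1 = 8 — valid.
  v = -7: √(36) = 6, while v + 1 = -6 — extraneous.

v = 7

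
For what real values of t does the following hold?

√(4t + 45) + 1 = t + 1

Isolate the radical: √(4t + 45) = t.
Square both sides: 4t + 45 = (t)².
Expand and rearrange: t² - 4t - 45 = 0.
Solving gives t = 9 or t = -5.
Check each candidate in the original equation:
  t = 9: √(81) = 9, while t = 9 — valid.
  t = -5: √(25) = 5, while t = -5 — extraneous.

t = 9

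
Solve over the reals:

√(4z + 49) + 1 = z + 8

z = 0

Isolate the radical: √(4z + 49) = z + 7.
Square both sides: 4z + 49 = (z + 7)².
Expand and rearrange: z² + 10z = 0.
Solving gives z = 0 or z = -10.
Check each candidate in the original equation:
  z = 0: √(49) = 7, while z + 7 = 7 — valid.
  z = -10: √(9) = 3, while z + 7 = -3 — extraneous.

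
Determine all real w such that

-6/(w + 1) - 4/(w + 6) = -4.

w = -5.2604 or w = 0.7604

Multiply both sides by (w + 1)(w + 6):
-6(w + 6) - 4(w + 1) = -4(w + 1)(w + 6).
Expand and collect terms: -4w² - 18w + 16 = 0.
By the quadratic formula, w = (18 ± √580) / -8, so w ≈ -5.2604 or w ≈ 0.7604.
Neither value makes a denominator zero (w ≠ -1, w ≠ -6), so both are valid.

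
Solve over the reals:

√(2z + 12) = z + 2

Square both sides: 2z + 12 = (z + 2)².
Expand and rearrange: z² + 2z - 8 = 0.
Solving gives z = 2 or z = -4.
Check each candidate in the original equation:
  z = 2: √(16) = 4, while z + 2 = 4 — valid.
  z = -4: √(4) = 2, while z + 2 = -2 — extraneous.

z = 2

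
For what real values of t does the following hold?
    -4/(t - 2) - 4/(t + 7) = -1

Multiply both sides by (t - 2)(t + 7):
-4(t + 7) - 4(t - 2) = -(t - 2)(t + 7).
Expand and collect terms: -t^2 + 3t + 34 = 0.
By the quadratic formula, t = (-3 +/- sqrt(145)) / -2, so t ~= -4.5208 or t ~= 7.5208.
Neither value makes a denominator zero (t != 2, t != -7), so both are valid.

t = -4.5208 or t = 7.5208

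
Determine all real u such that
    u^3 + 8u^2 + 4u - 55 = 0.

Possible rational roots are divisors of -55. Testing u = -5 gives 0, so (u + 5) is a factor.
Divide: u^3 + 8u^2 + 4u - 55 = (u + 5)(u^2 + 3u - 11).
Apply the quadratic formula to u^2 + 3u - 11 = 0: u = (-3 +/- sqrt(53))/2, i.e. u ~= 2.1401 or u ~= -5.1401.

u = -5.1401 or u = -5 or u = 2.1401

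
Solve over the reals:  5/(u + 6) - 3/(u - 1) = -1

u = -9.9226 or u = 2.9226

Multiply both sides by (u + 6)(u - 1):
5(u - 1) - 3(u + 6) = -(u + 6)(u - 1).
Expand and collect terms: -u² - 7u + 29 = 0.
By the quadratic formula, u = (7 ± √165) / -2, so u ≈ -9.9226 or u ≈ 2.9226.
Neither value makes a denominator zero (u ≠ -6, u ≠ 1), so both are valid.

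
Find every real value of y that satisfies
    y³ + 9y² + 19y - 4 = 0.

y = -5.1926 or y = -4 or y = 0.1926

Possible rational roots are divisors of -4. Testing y = -4 gives 0, so (y + 4) is a factor.
Divide: y³ + 9y² + 19y - 4 = (y + 4)(y² + 5y - 1).
Apply the quadratic formula to y² + 5y - 1 = 0: y = (-5 ± √29)/2, i.e. y ≈ 0.1926 or y ≈ -5.1926.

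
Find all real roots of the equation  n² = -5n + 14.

n = -7 or n = 2

Bring every term to one side: n² + 5n - 14 = 0.
Factor: (n - 2)(n + 7) = 0.
So n = 2 or n = -7.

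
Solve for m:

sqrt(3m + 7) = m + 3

m = -2 or m = -1

Square both sides: 3m + 7 = (m + 3)^2.
Expand and rearrange: m^2 + 3m + 2 = 0.
Solving gives m = -1 or m = -2.
Check each candidate in the original equation:
  m = -1: sqrt(4) = 2, while m + 3 = 2 — valid.
  m = -2: sqrt(1) = 1, while m + 3 = 1 — valid.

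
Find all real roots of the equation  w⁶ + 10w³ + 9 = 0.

w = -2.0801 or w = -1

Let u = w³. The equation becomes u² + 10u + 9 = 0.
Factor: (u + 1)(u + 9) = 0, so u = -1 or u = -9.
w³ = -1 gives w = -1.
w³ = -9 gives w = -∛(9) ≈ -2.0801.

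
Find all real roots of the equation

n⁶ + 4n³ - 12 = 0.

n = -1.8171 or n = 1.2599

Let u = n³. The equation becomes u² + 4u - 12 = 0.
Factor: (u + 6)(u - 2) = 0, so u = -6 or u = 2.
n³ = -6 gives n = -∛(6) ≈ -1.8171.
n³ = 2 gives n = ∛(2) ≈ 1.2599.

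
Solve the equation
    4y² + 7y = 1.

Rearrange to standard form: 4y² + 7y - 1 = 0.
Discriminant: (7)² − 4·4·(-1) = 65.
Quadratic formula: y = (-7 ± √65) / 8.
So y = -7/8 + √(65)/8 ≈ 0.1328 or y = -√(65)/8 - 7/8 ≈ -1.8828.

y = -1.8828 or y = 0.1328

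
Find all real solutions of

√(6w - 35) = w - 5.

Square both sides: 6w - 35 = (w - 5)².
Expand and rearrange: w² - 16w + 60 = 0.
Solving gives w = 10 or w = 6.
Check each candidate in the original equation:
  w = 10: √(25) = 5, while w - 5 = 5 — valid.
  w = 6: √(1) = 1, while w - 5 = 1 — valid.

w = 6 or w = 10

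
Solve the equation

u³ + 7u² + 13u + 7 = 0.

Possible rational roots are divisors of 7. Testing u = -1 gives 0, so (u + 1) is a factor.
Divide: u³ + 7u² + 13u + 7 = (u + 1)(u² + 6u + 7).
Apply the quadratic formula to u² + 6u + 7 = 0: u = (-6 ± √8)/2, i.e. u ≈ -1.5858 or u ≈ -4.4142.

u = -4.4142 or u = -1.5858 or u = -1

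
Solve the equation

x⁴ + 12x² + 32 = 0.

No real solutions.

Let u = x². The equation becomes u² + 12u + 32 = 0.
Factor: (u + 4)(u + 8) = 0, so u = -4 or u = -8.
x² = -4 < 0 has no real solution.
x² = -8 < 0 has no real solution.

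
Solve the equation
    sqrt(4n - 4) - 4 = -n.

n = 2

Isolate the radical: sqrt(4n - 4) = -n + 4.
Square both sides: 4n - 4 = (-n + 4)^2.
Expand and rearrange: n^2 - 12n + 20 = 0.
Solving gives n = 10 or n = 2.
Check each candidate in the original equation:
  n = 10: sqrt(36) = 6, while -n + 4 = -6 — extraneous.
  n = 2: sqrt(4) = 2, while -n + 4 = 2 — valid.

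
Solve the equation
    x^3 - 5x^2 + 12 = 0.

Possible rational roots are divisors of 12. Testing x = 2 gives 0, so (x - 2) is a factor.
Divide: x^3 - 5x^2 + 12 = (x - 2)(x^2 - 3x - 6).
Apply the quadratic formula to x^2 - 3x - 6 = 0: x = (3 +/- sqrt(33))/2, i.e. x ~= 4.3723 or x ~= -1.3723.

x = -1.3723 or x = 2 or x = 4.3723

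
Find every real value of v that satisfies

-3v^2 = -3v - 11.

v = -1.4791 or v = 2.4791

Rearrange to standard form: -3v^2 + 3v + 11 = 0.
Discriminant: (3)^2 - 4*(-3)*11 = 141.
Quadratic formula: v = (-3 +/- sqrt(141)) / (-6).
So v = 1/2 - sqrt(141)/6 ~= -1.4791 or v = 1/2 + sqrt(141)/6 ~= 2.4791.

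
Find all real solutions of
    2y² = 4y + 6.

y = -1 or y = 3

Bring every term to one side: 2y² - 4y - 6 = 0.
Factor: 2(y - 3)(y + 1) = 0.
So y = 3 or y = -1.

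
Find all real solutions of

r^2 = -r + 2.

r = -2 or r = 1

Bring every term to one side: r^2 + r - 2 = 0.
Factor: (r - 1)(r + 2) = 0.
So r = 1 or r = -2.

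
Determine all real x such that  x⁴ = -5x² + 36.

x = -2 or x = 2

Let u = x². The equation becomes u² + 5u - 36 = 0.
Factor: (u + 9)(u - 4) = 0, so u = -9 or u = 4.
x² = -9 < 0 has no real solution.
x² = 4 gives x = ±2.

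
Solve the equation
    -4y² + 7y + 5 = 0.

y = -0.5447 or y = 2.2947

Discriminant: (7)² − 4·(-4)·5 = 129.
Quadratic formula: y = (-7 ± √129) / (-8).
So y = 7/8 - √(129)/8 ≈ -0.5447 or y = 7/8 + √(129)/8 ≈ 2.2947.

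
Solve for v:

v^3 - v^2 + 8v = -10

v = -1

Rearrange: v^3 - v^2 + 8v + 10 = 0.
Possible rational roots are divisors of 10. Testing v = -1 gives 0, so (v + 1) is a factor.
Divide: v^3 - v^2 + 8v + 10 = (v + 1)(v^2 - 2v + 10).
The quadratic v^2 - 2v + 10 has discriminant -36 < 0, so no further real roots.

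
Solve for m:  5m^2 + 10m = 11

Rearrange to standard form: 5m^2 + 10m - 11 = 0.
Discriminant: (10)^2 - 4*5*(-11) = 320.
Quadratic formula: m = (-10 +/- sqrt(320)) / 10.
So m = -1 + 4*sqrt(5)/5 ~= 0.7889 or m = -4*sqrt(5)/5 - 1 ~= -2.7889.

m = -2.7889 or m = 0.7889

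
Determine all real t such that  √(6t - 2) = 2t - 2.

t = 3

Square both sides: 6t - 2 = (2t - 2)².
Expand and rearrange: 4t² - 14t + 6 = 0.
Solving gives t = 3 or t = 0.5.
Check each candidate in the original equation:
  t = 3: √(16) = 4, while 2t - 2 = 4 — valid.
  t = 0.5: √(1) = 1, while 2t - 2 = -1 — extraneous.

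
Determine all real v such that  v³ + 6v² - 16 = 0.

v = -5.4641 or v = -2 or v = 1.4641

Possible rational roots are divisors of -16. Testing v = -2 gives 0, so (v + 2) is a factor.
Divide: v³ + 6v² - 16 = (v + 2)(v² + 4v - 8).
Apply the quadratic formula to v² + 4v - 8 = 0: v = (-4 ± √48)/2, i.e. v ≈ 1.4641 or v ≈ -5.4641.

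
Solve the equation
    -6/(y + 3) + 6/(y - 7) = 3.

Multiply both sides by (y + 3)(y - 7):
-6(y - 7) + 6(y + 3) = 3(y + 3)(y - 7).
Expand and collect terms: 3y² - 12y - 123 = 0.
By the quadratic formula, y = (12 ± √1620) / 6, so y ≈ 8.7082 or y ≈ -4.7082.
Neither value makes a denominator zero (y ≠ -3, y ≠ 7), so both are valid.

y = -4.7082 or y = 8.7082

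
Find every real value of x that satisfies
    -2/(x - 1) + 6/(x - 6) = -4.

Multiply both sides by (x - 1)(x - 6):
-2(x - 6) + 6(x - 1) = -4(x - 1)(x - 6).
Expand and collect terms: -4x^2 + 24x - 30 = 0.
By the quadratic formula, x = (-24 +/- sqrt(96)) / -8, so x ~= 1.7753 or x ~= 4.2247.
Neither value makes a denominator zero (x != 1, x != 6), so both are valid.

x = 1.7753 or x = 4.2247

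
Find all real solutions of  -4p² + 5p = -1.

Rearrange to standard form: -4p² + 5p + 1 = 0.
Discriminant: (5)² − 4·(-4)·1 = 41.
Quadratic formula: p = (-5 ± √41) / (-8).
So p = 5/8 - √(41)/8 ≈ -0.1754 or p = 5/8 + √(41)/8 ≈ 1.4254.

p = -0.1754 or p = 1.4254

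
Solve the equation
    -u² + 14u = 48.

Bring every term to one side: -u² + 14u - 48 = 0.
Factor: -1(u - 6)(u - 8) = 0.
So u = 6 or u = 8.

u = 6 or u = 8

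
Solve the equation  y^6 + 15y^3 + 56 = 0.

Let u = y^3. The equation becomes u^2 + 15u + 56 = 0.
Factor: (u + 8)(u + 7) = 0, so u = -8 or u = -7.
y^3 = -8 gives y = -2.
y^3 = -7 gives y = -(7)^(1/3) ~= -1.9129.

y = -2 or y = -1.9129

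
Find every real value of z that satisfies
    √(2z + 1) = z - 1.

Square both sides: 2z + 1 = (z - 1)².
Expand and rearrange: z² - 4z = 0.
Solving gives z = 4 or z = 0.
Check each candidate in the original equation:
  z = 4: √(9) = 3, while z - 1 = 3 — valid.
  z = 0: √(1) = 1, while z - 1 = -1 — extraneous.

z = 4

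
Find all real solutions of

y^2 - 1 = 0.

Factor: (y + 1)(y - 1) = 0.
So y = -1 or y = 1.

y = -1 or y = 1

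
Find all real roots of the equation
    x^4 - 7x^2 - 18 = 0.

x = -3 or x = 3

Let u = x^2. The equation becomes u^2 - 7u - 18 = 0.
Factor: (u + 2)(u - 9) = 0, so u = -2 or u = 9.
x^2 = -2 < 0 has no real solution.
x^2 = 9 gives x = +/-3.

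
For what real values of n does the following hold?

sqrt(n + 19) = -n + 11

Square both sides: n + 19 = (-n + 11)^2.
Expand and rearrange: n^2 - 23n + 102 = 0.
Solving gives n = 17 or n = 6.
Check each candidate in the original equation:
  n = 17: sqrt(36) = 6, while -n + 11 = -6 — extraneous.
  n = 6: sqrt(25) = 5, while -n + 11 = 5 — valid.

n = 6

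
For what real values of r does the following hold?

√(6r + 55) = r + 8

Square both sides: 6r + 55 = (r + 8)².
Expand and rearrange: r² + 10r + 9 = 0.
Solving gives r = -1 or r = -9.
Check each candidate in the original equation:
  r = -1: √(49) = 7, while r + 8 = 7 — valid.
  r = -9: √(1) = 1, while r + 8 = -1 — extraneous.

r = -1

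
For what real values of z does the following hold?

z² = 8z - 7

Bring every term to one side: z² - 8z + 7 = 0.
Factor: (z - 1)(z - 7) = 0.
So z = 1 or z = 7.

z = 1 or z = 7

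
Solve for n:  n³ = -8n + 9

n = 1

Rearrange: n³ + 8n - 9 = 0.
Possible rational roots are divisors of -9. Testing n = 1 gives 0, so (n - 1) is a factor.
Divide: n³ + 8n - 9 = (n - 1)(n² + n + 9).
The quadratic n² + n + 9 has discriminant -35 < 0, so no further real roots.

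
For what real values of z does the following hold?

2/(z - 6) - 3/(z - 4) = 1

Multiply both sides by (z - 6)(z - 4):
2(z - 4) - 3(z - 6) = (z - 6)(z - 4).
Expand and collect terms: z² - 9z + 14 = 0.
Factor or apply the quadratic formula: z = 7 or z = 2.
Neither value makes a denominator zero (z ≠ 6, z ≠ 4), so both are valid.

z = 2 or z = 7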